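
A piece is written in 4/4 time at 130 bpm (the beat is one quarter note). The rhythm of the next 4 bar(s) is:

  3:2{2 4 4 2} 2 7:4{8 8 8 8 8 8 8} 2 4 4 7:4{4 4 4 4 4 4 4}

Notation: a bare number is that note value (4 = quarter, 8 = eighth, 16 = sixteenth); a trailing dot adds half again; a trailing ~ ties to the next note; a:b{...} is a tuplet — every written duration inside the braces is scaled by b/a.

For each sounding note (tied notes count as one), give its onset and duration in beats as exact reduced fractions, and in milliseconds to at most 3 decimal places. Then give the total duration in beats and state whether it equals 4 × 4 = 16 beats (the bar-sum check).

1) 0.0ms=0b +615.385ms=4/3b
2) 615.385ms=4/3b +307.692ms=2/3b
3) 923.077ms=2b +307.692ms=2/3b
4) 1230.769ms=8/3b +615.385ms=4/3b
5) 1846.154ms=4b +923.077ms=2b
6) 2769.231ms=6b +131.868ms=2/7b
7) 2901.099ms=44/7b +131.868ms=2/7b
8) 3032.967ms=46/7b +131.868ms=2/7b
9) 3164.835ms=48/7b +131.868ms=2/7b
10) 3296.703ms=50/7b +131.868ms=2/7b
11) 3428.571ms=52/7b +131.868ms=2/7b
12) 3560.44ms=54/7b +131.868ms=2/7b
13) 3692.308ms=8b +923.077ms=2b
14) 4615.385ms=10b +461.538ms=1b
15) 5076.923ms=11b +461.538ms=1b
16) 5538.462ms=12b +263.736ms=4/7b
17) 5802.198ms=88/7b +263.736ms=4/7b
18) 6065.934ms=92/7b +263.736ms=4/7b
19) 6329.67ms=96/7b +263.736ms=4/7b
20) 6593.407ms=100/7b +263.736ms=4/7b
21) 6857.143ms=104/7b +263.736ms=4/7b
22) 7120.879ms=108/7b +263.736ms=4/7b
Σ=16b of 16 (130bpm 4/4) — PASS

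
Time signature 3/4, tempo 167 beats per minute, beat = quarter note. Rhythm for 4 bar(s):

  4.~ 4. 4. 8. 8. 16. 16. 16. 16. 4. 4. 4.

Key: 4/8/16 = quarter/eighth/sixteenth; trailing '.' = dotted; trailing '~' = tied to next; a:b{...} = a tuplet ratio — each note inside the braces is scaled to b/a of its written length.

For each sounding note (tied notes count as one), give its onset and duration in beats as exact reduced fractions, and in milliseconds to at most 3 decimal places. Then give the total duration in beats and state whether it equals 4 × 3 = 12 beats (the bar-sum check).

1) 0.0ms=0b +1077.844ms=3b
2) 1077.844ms=3b +538.922ms=3/2b
3) 1616.766ms=9/2b +269.461ms=3/4b
4) 1886.228ms=21/4b +269.461ms=3/4b
5) 2155.689ms=6b +134.731ms=3/8b
6) 2290.419ms=51/8b +134.731ms=3/8b
7) 2425.15ms=27/4b +134.731ms=3/8b
8) 2559.88ms=57/8b +134.731ms=3/8b
9) 2694.611ms=15/2b +538.922ms=3/2b
10) 3233.533ms=9b +538.922ms=3/2b
11) 3772.455ms=21/2b +538.922ms=3/2b
Σ=12b of 12 (167bpm 3/4) — PASS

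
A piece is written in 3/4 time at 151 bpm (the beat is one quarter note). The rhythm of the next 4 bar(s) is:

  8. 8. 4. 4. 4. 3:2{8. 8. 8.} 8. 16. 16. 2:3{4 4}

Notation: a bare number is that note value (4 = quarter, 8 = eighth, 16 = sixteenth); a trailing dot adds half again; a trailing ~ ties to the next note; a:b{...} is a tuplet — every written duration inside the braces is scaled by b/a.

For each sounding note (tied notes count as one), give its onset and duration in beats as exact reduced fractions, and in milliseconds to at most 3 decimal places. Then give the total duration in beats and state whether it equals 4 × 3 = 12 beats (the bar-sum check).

1) 0.0ms=0b +298.013ms=3/4b
2) 298.013ms=3/4b +298.013ms=3/4b
3) 596.026ms=3/2b +596.026ms=3/2b
4) 1192.053ms=3b +596.026ms=3/2b
5) 1788.079ms=9/2b +596.026ms=3/2b
6) 2384.106ms=6b +198.675ms=1/2b
7) 2582.781ms=13/2b +198.675ms=1/2b
8) 2781.457ms=7b +198.675ms=1/2b
9) 2980.132ms=15/2b +298.013ms=3/4b
10) 3278.146ms=33/4b +149.007ms=3/8b
11) 3427.152ms=69/8b +149.007ms=3/8b
12) 3576.159ms=9b +596.026ms=3/2b
13) 4172.185ms=21/2b +596.026ms=3/2b
Σ=12b of 12 (151bpm 3/4) — PASS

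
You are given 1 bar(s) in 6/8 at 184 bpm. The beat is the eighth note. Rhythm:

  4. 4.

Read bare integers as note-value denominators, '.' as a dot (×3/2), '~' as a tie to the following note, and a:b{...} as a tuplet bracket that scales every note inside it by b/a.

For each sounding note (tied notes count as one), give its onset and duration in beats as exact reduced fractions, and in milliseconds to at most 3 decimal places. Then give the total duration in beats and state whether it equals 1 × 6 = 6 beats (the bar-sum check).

1) 0.0ms=0b +978.261ms=3b
2) 978.261ms=3b +978.261ms=3b
Σ=6b of 6 (184bpm 6/8) — PASS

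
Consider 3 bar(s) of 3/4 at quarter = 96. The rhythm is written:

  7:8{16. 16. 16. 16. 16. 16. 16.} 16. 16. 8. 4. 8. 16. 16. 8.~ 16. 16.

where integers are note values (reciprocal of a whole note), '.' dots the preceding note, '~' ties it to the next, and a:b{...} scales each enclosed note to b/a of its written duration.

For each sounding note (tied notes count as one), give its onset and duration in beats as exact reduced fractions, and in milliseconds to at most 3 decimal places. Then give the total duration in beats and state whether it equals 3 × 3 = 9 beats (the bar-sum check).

1) 0.0ms=0b +267.857ms=3/7b
2) 267.857ms=3/7b +267.857ms=3/7b
3) 535.714ms=6/7b +267.857ms=3/7b
4) 803.571ms=9/7b +267.857ms=3/7b
5) 1071.429ms=12/7b +267.857ms=3/7b
6) 1339.286ms=15/7b +267.857ms=3/7b
7) 1607.143ms=18/7b +267.857ms=3/7b
8) 1875.0ms=3b +234.375ms=3/8b
9) 2109.375ms=27/8b +234.375ms=3/8b
10) 2343.75ms=15/4b +468.75ms=3/4b
11) 2812.5ms=9/2b +937.5ms=3/2b
12) 3750.0ms=6b +468.75ms=3/4b
13) 4218.75ms=27/4b +234.375ms=3/8b
14) 4453.125ms=57/8b +234.375ms=3/8b
15) 4687.5ms=15/2b +703.125ms=9/8b
16) 5390.625ms=69/8b +234.375ms=3/8b
Σ=9b of 9 (96bpm 3/4) — PASS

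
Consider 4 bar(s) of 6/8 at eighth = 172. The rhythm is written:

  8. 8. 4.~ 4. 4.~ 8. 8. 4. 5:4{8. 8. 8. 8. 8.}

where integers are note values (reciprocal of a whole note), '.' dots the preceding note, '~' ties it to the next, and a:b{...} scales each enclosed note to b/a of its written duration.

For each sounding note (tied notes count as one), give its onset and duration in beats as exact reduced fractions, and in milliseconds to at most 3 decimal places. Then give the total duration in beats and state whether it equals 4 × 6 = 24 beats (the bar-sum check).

1) 0.0ms=0b +523.256ms=3/2b
2) 523.256ms=3/2b +523.256ms=3/2b
3) 1046.512ms=3b +2093.023ms=6b
4) 3139.535ms=9b +1569.767ms=9/2b
5) 4709.302ms=27/2b +523.256ms=3/2b
6) 5232.558ms=15b +1046.512ms=3b
7) 6279.07ms=18b +418.605ms=6/5b
8) 6697.674ms=96/5b +418.605ms=6/5b
9) 7116.279ms=102/5b +418.605ms=6/5b
10) 7534.884ms=108/5b +418.605ms=6/5b
11) 7953.488ms=114/5b +418.605ms=6/5b
Σ=24b of 24 (172bpm 6/8) — PASS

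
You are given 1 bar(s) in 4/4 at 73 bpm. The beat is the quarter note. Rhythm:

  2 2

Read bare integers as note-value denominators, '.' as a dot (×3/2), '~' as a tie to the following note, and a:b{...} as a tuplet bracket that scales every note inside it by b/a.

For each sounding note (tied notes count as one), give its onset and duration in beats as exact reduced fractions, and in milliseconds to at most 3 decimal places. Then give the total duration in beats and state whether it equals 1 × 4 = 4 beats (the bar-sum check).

1) 0.0ms=0b +1643.836ms=2b
2) 1643.836ms=2b +1643.836ms=2b
Σ=4b of 4 (73bpm 4/4) — PASS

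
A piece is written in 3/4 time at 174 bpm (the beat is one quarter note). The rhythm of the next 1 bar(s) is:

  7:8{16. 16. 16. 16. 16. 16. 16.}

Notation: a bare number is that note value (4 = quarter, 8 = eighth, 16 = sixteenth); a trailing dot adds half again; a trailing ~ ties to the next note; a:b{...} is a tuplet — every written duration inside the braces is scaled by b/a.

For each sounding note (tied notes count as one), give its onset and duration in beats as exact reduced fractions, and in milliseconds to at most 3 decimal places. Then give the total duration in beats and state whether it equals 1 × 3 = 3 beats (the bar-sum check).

1) 0.0ms=0b +147.783ms=3/7b
2) 147.783ms=3/7b +147.783ms=3/7b
3) 295.567ms=6/7b +147.783ms=3/7b
4) 443.35ms=9/7b +147.783ms=3/7b
5) 591.133ms=12/7b +147.783ms=3/7b
6) 738.916ms=15/7b +147.783ms=3/7b
7) 886.7ms=18/7b +147.783ms=3/7b
Σ=3b of 3 (174bpm 3/4) — PASS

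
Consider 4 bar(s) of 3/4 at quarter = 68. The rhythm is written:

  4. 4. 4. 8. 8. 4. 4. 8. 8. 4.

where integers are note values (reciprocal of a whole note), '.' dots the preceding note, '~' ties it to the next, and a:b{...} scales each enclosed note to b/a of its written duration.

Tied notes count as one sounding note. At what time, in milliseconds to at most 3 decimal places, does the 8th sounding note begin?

note 8 onset = 9b = 7941.176ms

1. 0.0ms @ 0 + 1323.529ms (3/2)
2. 1323.529ms @ 3/2 + 1323.529ms (3/2)
3. 2647.059ms @ 3 + 1323.529ms (3/2)
4. 3970.588ms @ 9/2 + 661.765ms (3/4)
5. 4632.353ms @ 21/4 + 661.765ms (3/4)
6. 5294.118ms @ 6 + 1323.529ms (3/2)
7. 6617.647ms @ 15/2 + 1323.529ms (3/2)
8. 7941.176ms @ 9 + 661.765ms (3/4)
9. 8602.941ms @ 39/4 + 661.765ms (3/4)
10. 9264.706ms @ 21/2 + 1323.529ms (3/2)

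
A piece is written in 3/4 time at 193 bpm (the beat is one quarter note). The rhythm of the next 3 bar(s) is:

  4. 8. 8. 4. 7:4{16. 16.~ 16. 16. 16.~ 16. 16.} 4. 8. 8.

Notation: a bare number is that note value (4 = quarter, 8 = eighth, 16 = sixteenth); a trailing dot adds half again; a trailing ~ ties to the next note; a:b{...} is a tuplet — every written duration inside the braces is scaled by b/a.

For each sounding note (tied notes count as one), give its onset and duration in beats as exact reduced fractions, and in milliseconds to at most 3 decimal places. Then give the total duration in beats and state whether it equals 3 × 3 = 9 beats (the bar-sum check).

1) 0.0ms=0b +466.321ms=3/2b
2) 466.321ms=3/2b +233.161ms=3/4b
3) 699.482ms=9/4b +233.161ms=3/4b
4) 932.642ms=3b +466.321ms=3/2b
5) 1398.964ms=9/2b +66.617ms=3/14b
6) 1465.581ms=33/7b +133.235ms=3/7b
7) 1598.816ms=36/7b +66.617ms=3/14b
8) 1665.433ms=75/14b +133.235ms=3/7b
9) 1798.668ms=81/14b +66.617ms=3/14b
10) 1865.285ms=6b +466.321ms=3/2b
11) 2331.606ms=15/2b +233.161ms=3/4b
12) 2564.767ms=33/4b +233.161ms=3/4b
Σ=9b of 9 (193bpm 3/4) — PASS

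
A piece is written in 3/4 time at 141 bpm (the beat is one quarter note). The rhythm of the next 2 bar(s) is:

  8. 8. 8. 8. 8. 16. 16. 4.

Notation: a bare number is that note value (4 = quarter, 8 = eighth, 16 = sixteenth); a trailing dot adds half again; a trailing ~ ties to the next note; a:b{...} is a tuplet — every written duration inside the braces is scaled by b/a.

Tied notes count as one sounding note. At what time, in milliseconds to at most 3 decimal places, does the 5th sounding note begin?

1. 0.0ms @ 0 + 319.149ms (3/4)
2. 319.149ms @ 3/4 + 319.149ms (3/4)
3. 638.298ms @ 3/2 + 319.149ms (3/4)
4. 957.447ms @ 9/4 + 319.149ms (3/4)
5. 1276.596ms @ 3 + 319.149ms (3/4)
6. 1595.745ms @ 15/4 + 159.574ms (3/8)
7. 1755.319ms @ 33/8 + 159.574ms (3/8)
8. 1914.894ms @ 9/2 + 638.298ms (3/2)

note 5 onset = 3b = 1276.596ms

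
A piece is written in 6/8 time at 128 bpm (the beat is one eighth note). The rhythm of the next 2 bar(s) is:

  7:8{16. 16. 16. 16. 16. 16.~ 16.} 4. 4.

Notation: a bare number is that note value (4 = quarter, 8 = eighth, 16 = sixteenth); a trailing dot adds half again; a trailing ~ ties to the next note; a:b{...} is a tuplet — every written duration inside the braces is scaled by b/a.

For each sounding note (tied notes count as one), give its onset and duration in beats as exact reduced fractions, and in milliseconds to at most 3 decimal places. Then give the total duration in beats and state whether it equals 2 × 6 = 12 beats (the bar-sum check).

1) 0.0ms=0b +401.786ms=6/7b
2) 401.786ms=6/7b +401.786ms=6/7b
3) 803.571ms=12/7b +401.786ms=6/7b
4) 1205.357ms=18/7b +401.786ms=6/7b
5) 1607.143ms=24/7b +401.786ms=6/7b
6) 2008.929ms=30/7b +803.571ms=12/7b
7) 2812.5ms=6b +1406.25ms=3b
8) 4218.75ms=9b +1406.25ms=3b
Σ=12b of 12 (128bpm 6/8) — PASS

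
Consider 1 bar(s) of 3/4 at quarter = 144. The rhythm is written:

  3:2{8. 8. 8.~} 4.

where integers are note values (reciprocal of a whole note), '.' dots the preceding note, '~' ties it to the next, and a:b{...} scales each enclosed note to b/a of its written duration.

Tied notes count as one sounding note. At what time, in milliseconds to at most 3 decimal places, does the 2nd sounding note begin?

note 2 onset = 1/2b = 208.333ms

1. 0.0ms @ 0 + 208.333ms (1/2)
2. 208.333ms @ 1/2 + 208.333ms (1/2)
3. 416.667ms @ 1 + 833.333ms (2)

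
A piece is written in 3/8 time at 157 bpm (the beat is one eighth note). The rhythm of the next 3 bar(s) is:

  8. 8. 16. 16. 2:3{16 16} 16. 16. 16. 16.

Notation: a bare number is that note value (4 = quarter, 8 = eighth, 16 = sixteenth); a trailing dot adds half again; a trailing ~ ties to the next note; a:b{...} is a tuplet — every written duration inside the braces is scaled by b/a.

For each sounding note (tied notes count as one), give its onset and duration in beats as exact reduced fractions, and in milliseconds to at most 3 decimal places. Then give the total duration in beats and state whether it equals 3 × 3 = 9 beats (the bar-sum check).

1) 0.0ms=0b +573.248ms=3/2b
2) 573.248ms=3/2b +573.248ms=3/2b
3) 1146.497ms=3b +286.624ms=3/4b
4) 1433.121ms=15/4b +286.624ms=3/4b
5) 1719.745ms=9/2b +286.624ms=3/4b
6) 2006.369ms=21/4b +286.624ms=3/4b
7) 2292.994ms=6b +286.624ms=3/4b
8) 2579.618ms=27/4b +286.624ms=3/4b
9) 2866.242ms=15/2b +286.624ms=3/4b
10) 3152.866ms=33/4b +286.624ms=3/4b
Σ=9b of 9 (157bpm 3/8) — PASS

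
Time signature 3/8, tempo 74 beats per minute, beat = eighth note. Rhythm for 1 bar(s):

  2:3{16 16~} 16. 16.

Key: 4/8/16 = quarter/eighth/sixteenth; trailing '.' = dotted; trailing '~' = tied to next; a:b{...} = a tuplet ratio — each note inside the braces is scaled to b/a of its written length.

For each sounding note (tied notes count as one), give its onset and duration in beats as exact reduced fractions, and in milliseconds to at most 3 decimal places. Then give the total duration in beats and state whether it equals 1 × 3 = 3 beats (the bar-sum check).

1) 0.0ms=0b +608.108ms=3/4b
2) 608.108ms=3/4b +1216.216ms=3/2b
3) 1824.324ms=9/4b +608.108ms=3/4b
Σ=3b of 3 (74bpm 3/8) — PASS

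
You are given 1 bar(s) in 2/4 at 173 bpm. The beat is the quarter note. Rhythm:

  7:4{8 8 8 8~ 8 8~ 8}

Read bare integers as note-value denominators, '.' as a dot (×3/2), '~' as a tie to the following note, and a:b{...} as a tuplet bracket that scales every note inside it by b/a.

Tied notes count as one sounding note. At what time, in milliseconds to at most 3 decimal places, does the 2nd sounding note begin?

note 2 onset = 2/7b = 99.092ms

1. 0.0ms @ 0 + 99.092ms (2/7)
2. 99.092ms @ 2/7 + 99.092ms (2/7)
3. 198.183ms @ 4/7 + 99.092ms (2/7)
4. 297.275ms @ 6/7 + 198.183ms (4/7)
5. 495.458ms @ 10/7 + 198.183ms (4/7)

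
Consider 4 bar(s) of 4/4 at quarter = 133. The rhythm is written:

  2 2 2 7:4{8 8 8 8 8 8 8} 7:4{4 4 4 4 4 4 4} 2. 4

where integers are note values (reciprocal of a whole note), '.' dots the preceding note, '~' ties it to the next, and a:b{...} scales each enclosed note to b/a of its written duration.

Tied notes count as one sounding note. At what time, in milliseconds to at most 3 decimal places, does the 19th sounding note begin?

note 19 onset = 15b = 6766.917ms

1. 0.0ms @ 0 + 902.256ms (2)
2. 902.256ms @ 2 + 902.256ms (2)
3. 1804.511ms @ 4 + 902.256ms (2)
4. 2706.767ms @ 6 + 128.894ms (2/7)
5. 2835.661ms @ 44/7 + 128.894ms (2/7)
6. 2964.554ms @ 46/7 + 128.894ms (2/7)
7. 3093.448ms @ 48/7 + 128.894ms (2/7)
8. 3222.342ms @ 50/7 + 128.894ms (2/7)
9. 3351.235ms @ 52/7 + 128.894ms (2/7)
10. 3480.129ms @ 54/7 + 128.894ms (2/7)
11. 3609.023ms @ 8 + 257.787ms (4/7)
12. 3866.81ms @ 60/7 + 257.787ms (4/7)
13. 4124.597ms @ 64/7 + 257.787ms (4/7)
14. 4382.385ms @ 68/7 + 257.787ms (4/7)
15. 4640.172ms @ 72/7 + 257.787ms (4/7)
16. 4897.959ms @ 76/7 + 257.787ms (4/7)
17. 5155.747ms @ 80/7 + 257.787ms (4/7)
18. 5413.534ms @ 12 + 1353.383ms (3)
19. 6766.917ms @ 15 + 451.128ms (1)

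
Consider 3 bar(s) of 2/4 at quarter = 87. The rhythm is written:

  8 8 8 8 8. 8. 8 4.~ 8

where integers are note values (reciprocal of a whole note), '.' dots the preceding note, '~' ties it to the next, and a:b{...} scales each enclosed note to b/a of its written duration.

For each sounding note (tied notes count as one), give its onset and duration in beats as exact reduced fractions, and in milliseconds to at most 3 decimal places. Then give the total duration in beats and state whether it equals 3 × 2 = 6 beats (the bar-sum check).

1) 0.0ms=0b +344.828ms=1/2b
2) 344.828ms=1/2b +344.828ms=1/2b
3) 689.655ms=1b +344.828ms=1/2b
4) 1034.483ms=3/2b +344.828ms=1/2b
5) 1379.31ms=2b +517.241ms=3/4b
6) 1896.552ms=11/4b +517.241ms=3/4b
7) 2413.793ms=7/2b +344.828ms=1/2b
8) 2758.621ms=4b +1379.31ms=2b
Σ=6b of 6 (87bpm 2/4) — PASS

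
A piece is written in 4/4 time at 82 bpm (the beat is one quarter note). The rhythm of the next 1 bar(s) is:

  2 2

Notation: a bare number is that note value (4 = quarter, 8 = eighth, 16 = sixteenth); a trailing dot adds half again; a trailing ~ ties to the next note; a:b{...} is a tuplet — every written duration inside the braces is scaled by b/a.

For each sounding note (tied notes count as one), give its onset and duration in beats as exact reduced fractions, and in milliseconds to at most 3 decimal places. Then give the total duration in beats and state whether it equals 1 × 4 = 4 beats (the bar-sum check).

1) 0.0ms=0b +1463.415ms=2b
2) 1463.415ms=2b +1463.415ms=2b
Σ=4b of 4 (82bpm 4/4) — PASS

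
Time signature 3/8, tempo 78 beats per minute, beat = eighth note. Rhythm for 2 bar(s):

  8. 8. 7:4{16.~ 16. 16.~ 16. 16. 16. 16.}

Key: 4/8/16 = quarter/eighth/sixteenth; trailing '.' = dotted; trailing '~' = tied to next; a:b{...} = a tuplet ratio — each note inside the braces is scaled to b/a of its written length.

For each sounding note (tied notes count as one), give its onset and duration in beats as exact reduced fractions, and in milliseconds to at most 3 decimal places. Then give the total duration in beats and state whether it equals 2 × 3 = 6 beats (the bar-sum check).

1) 0.0ms=0b +1153.846ms=3/2b
2) 1153.846ms=3/2b +1153.846ms=3/2b
3) 2307.692ms=3b +659.341ms=6/7b
4) 2967.033ms=27/7b +659.341ms=6/7b
5) 3626.374ms=33/7b +329.67ms=3/7b
6) 3956.044ms=36/7b +329.67ms=3/7b
7) 4285.714ms=39/7b +329.67ms=3/7b
Σ=6b of 6 (78bpm 3/8) — PASS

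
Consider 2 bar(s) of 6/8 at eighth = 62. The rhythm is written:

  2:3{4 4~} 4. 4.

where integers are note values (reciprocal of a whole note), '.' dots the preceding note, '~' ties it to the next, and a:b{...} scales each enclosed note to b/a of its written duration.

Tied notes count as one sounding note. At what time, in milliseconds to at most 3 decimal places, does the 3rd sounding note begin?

note 3 onset = 9b = 8709.677ms

1. 0.0ms @ 0 + 2903.226ms (3)
2. 2903.226ms @ 3 + 5806.452ms (6)
3. 8709.677ms @ 9 + 2903.226ms (3)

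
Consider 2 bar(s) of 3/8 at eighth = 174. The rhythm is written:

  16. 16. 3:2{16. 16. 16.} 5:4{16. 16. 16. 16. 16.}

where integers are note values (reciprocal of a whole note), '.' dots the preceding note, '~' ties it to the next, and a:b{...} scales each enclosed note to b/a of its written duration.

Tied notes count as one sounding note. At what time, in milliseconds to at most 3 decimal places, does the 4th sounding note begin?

1. 0.0ms @ 0 + 258.621ms (3/4)
2. 258.621ms @ 3/4 + 258.621ms (3/4)
3. 517.241ms @ 3/2 + 172.414ms (1/2)
4. 689.655ms @ 2 + 172.414ms (1/2)
5. 862.069ms @ 5/2 + 172.414ms (1/2)
6. 1034.483ms @ 3 + 206.897ms (3/5)
7. 1241.379ms @ 18/5 + 206.897ms (3/5)
8. 1448.276ms @ 21/5 + 206.897ms (3/5)
9. 1655.172ms @ 24/5 + 206.897ms (3/5)
10. 1862.069ms @ 27/5 + 206.897ms (3/5)

note 4 onset = 2b = 689.655ms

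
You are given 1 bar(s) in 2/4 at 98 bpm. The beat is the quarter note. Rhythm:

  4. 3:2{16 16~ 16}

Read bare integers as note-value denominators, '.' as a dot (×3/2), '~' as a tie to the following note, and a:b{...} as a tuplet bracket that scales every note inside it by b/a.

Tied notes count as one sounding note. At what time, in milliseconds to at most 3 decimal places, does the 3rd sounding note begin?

1. 0.0ms @ 0 + 918.367ms (3/2)
2. 918.367ms @ 3/2 + 102.041ms (1/6)
3. 1020.408ms @ 5/3 + 204.082ms (1/3)

note 3 onset = 5/3b = 1020.408ms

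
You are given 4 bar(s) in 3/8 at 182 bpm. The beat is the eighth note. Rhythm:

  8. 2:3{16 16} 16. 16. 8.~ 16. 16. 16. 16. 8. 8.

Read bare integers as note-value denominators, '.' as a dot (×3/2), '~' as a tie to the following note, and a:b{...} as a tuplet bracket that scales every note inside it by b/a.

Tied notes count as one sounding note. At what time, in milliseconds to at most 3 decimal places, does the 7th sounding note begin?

note 7 onset = 27/4b = 2225.275ms

1. 0.0ms @ 0 + 494.505ms (3/2)
2. 494.505ms @ 3/2 + 247.253ms (3/4)
3. 741.758ms @ 9/4 + 247.253ms (3/4)
4. 989.011ms @ 3 + 247.253ms (3/4)
5. 1236.264ms @ 15/4 + 247.253ms (3/4)
6. 1483.516ms @ 9/2 + 741.758ms (9/4)
7. 2225.275ms @ 27/4 + 247.253ms (3/4)
8. 2472.527ms @ 15/2 + 247.253ms (3/4)
9. 2719.78ms @ 33/4 + 247.253ms (3/4)
10. 2967.033ms @ 9 + 494.505ms (3/2)
11. 3461.538ms @ 21/2 + 494.505ms (3/2)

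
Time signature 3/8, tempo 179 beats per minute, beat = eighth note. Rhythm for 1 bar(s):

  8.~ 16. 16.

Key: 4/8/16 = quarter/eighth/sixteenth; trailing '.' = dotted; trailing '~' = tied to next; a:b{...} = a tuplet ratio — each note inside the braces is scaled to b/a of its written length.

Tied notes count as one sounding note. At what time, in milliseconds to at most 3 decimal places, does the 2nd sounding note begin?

1. 0.0ms @ 0 + 754.19ms (9/4)
2. 754.19ms @ 9/4 + 251.397ms (3/4)

note 2 onset = 9/4b = 754.19ms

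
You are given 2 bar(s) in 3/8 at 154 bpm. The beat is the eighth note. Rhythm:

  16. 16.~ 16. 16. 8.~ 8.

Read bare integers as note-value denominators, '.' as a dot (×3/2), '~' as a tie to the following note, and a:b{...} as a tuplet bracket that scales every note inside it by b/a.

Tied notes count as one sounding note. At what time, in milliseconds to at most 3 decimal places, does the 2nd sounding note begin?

1. 0.0ms @ 0 + 292.208ms (3/4)
2. 292.208ms @ 3/4 + 584.416ms (3/2)
3. 876.623ms @ 9/4 + 292.208ms (3/4)
4. 1168.831ms @ 3 + 1168.831ms (3)

note 2 onset = 3/4b = 292.208ms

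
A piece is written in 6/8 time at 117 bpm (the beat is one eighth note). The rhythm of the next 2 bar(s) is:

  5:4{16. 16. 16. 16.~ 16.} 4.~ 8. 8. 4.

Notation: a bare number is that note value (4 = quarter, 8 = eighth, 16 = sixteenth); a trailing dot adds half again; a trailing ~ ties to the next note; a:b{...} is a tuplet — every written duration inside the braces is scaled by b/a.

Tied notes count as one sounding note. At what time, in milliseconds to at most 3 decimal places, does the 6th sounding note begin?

1. 0.0ms @ 0 + 307.692ms (3/5)
2. 307.692ms @ 3/5 + 307.692ms (3/5)
3. 615.385ms @ 6/5 + 307.692ms (3/5)
4. 923.077ms @ 9/5 + 615.385ms (6/5)
5. 1538.462ms @ 3 + 2307.692ms (9/2)
6. 3846.154ms @ 15/2 + 769.231ms (3/2)
7. 4615.385ms @ 9 + 1538.462ms (3)

note 6 onset = 15/2b = 3846.154ms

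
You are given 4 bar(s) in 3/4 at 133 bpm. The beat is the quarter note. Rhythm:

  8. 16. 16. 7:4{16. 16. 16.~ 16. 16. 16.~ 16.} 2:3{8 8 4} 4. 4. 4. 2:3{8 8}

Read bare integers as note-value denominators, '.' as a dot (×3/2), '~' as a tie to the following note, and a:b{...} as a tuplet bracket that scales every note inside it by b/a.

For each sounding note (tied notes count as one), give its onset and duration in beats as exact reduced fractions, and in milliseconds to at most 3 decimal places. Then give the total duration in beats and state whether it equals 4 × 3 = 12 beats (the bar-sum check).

1) 0.0ms=0b +338.346ms=3/4b
2) 338.346ms=3/4b +169.173ms=3/8b
3) 507.519ms=9/8b +169.173ms=3/8b
4) 676.692ms=3/2b +96.67ms=3/14b
5) 773.362ms=12/7b +96.67ms=3/14b
6) 870.032ms=27/14b +193.34ms=3/7b
7) 1063.373ms=33/14b +96.67ms=3/14b
8) 1160.043ms=18/7b +193.34ms=3/7b
9) 1353.383ms=3b +338.346ms=3/4b
10) 1691.729ms=15/4b +338.346ms=3/4b
11) 2030.075ms=9/2b +676.692ms=3/2b
12) 2706.767ms=6b +676.692ms=3/2b
13) 3383.459ms=15/2b +676.692ms=3/2b
14) 4060.15ms=9b +676.692ms=3/2b
15) 4736.842ms=21/2b +338.346ms=3/4b
16) 5075.188ms=45/4b +338.346ms=3/4b
Σ=12b of 12 (133bpm 3/4) — PASS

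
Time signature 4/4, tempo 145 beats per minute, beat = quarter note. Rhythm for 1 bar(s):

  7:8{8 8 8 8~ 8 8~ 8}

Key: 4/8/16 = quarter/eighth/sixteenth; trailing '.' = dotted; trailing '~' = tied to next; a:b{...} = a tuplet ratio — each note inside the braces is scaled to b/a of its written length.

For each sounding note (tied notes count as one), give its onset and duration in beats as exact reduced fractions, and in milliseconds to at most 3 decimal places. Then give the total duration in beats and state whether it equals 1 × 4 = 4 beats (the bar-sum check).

1) 0.0ms=0b +236.453ms=4/7b
2) 236.453ms=4/7b +236.453ms=4/7b
3) 472.906ms=8/7b +236.453ms=4/7b
4) 709.36ms=12/7b +472.906ms=8/7b
5) 1182.266ms=20/7b +472.906ms=8/7b
Σ=4b of 4 (145bpm 4/4) — PASS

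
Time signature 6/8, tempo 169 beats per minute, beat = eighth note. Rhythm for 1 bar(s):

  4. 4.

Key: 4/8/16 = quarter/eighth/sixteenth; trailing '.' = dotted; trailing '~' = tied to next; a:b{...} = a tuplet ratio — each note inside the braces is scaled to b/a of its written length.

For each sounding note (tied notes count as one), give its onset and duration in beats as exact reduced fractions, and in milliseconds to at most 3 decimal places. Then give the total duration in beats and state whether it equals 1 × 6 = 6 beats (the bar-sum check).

1) 0.0ms=0b +1065.089ms=3b
2) 1065.089ms=3b +1065.089ms=3b
Σ=6b of 6 (169bpm 6/8) — PASS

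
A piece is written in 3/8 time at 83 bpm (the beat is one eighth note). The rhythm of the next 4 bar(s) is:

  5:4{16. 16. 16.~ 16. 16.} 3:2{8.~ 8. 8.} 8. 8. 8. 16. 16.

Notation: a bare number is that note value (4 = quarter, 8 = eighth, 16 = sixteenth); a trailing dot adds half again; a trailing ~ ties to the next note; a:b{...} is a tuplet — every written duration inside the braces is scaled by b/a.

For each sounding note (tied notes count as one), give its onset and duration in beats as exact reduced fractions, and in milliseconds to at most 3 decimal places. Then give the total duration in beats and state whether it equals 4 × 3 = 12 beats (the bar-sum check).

1) 0.0ms=0b +433.735ms=3/5b
2) 433.735ms=3/5b +433.735ms=3/5b
3) 867.47ms=6/5b +867.47ms=6/5b
4) 1734.94ms=12/5b +433.735ms=3/5b
5) 2168.675ms=3b +1445.783ms=2b
6) 3614.458ms=5b +722.892ms=1b
7) 4337.349ms=6b +1084.337ms=3/2b
8) 5421.687ms=15/2b +1084.337ms=3/2b
9) 6506.024ms=9b +1084.337ms=3/2b
10) 7590.361ms=21/2b +542.169ms=3/4b
11) 8132.53ms=45/4b +542.169ms=3/4b
Σ=12b of 12 (83bpm 3/8) — PASS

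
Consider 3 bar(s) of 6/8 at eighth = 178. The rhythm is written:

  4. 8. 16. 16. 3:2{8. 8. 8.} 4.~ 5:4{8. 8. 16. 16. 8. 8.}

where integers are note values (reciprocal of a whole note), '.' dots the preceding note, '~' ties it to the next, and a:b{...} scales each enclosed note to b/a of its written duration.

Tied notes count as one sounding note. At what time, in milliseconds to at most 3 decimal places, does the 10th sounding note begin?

note 10 onset = 72/5b = 4853.933ms

1. 0.0ms @ 0 + 1011.236ms (3)
2. 1011.236ms @ 3 + 505.618ms (3/2)
3. 1516.854ms @ 9/2 + 252.809ms (3/4)
4. 1769.663ms @ 21/4 + 252.809ms (3/4)
5. 2022.472ms @ 6 + 337.079ms (1)
6. 2359.551ms @ 7 + 337.079ms (1)
7. 2696.629ms @ 8 + 337.079ms (1)
8. 3033.708ms @ 9 + 1415.73ms (21/5)
9. 4449.438ms @ 66/5 + 404.494ms (6/5)
10. 4853.933ms @ 72/5 + 202.247ms (3/5)
11. 5056.18ms @ 15 + 202.247ms (3/5)
12. 5258.427ms @ 78/5 + 404.494ms (6/5)
13. 5662.921ms @ 84/5 + 404.494ms (6/5)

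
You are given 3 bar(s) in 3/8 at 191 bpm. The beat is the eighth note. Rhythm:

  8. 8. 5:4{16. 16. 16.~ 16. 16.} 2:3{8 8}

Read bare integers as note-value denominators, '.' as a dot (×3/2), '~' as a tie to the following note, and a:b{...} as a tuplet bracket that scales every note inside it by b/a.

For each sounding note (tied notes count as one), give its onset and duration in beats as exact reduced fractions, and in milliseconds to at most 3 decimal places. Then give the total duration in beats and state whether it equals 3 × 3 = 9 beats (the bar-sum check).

1) 0.0ms=0b +471.204ms=3/2b
2) 471.204ms=3/2b +471.204ms=3/2b
3) 942.408ms=3b +188.482ms=3/5b
4) 1130.89ms=18/5b +188.482ms=3/5b
5) 1319.372ms=21/5b +376.963ms=6/5b
6) 1696.335ms=27/5b +188.482ms=3/5b
7) 1884.817ms=6b +471.204ms=3/2b
8) 2356.021ms=15/2b +471.204ms=3/2b
Σ=9b of 9 (191bpm 3/8) — PASS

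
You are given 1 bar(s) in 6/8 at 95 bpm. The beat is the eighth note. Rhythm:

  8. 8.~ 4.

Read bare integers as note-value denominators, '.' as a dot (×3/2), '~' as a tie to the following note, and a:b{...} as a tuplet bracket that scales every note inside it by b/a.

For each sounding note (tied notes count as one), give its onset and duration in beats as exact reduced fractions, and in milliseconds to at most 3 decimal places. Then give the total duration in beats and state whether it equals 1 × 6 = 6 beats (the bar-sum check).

1) 0.0ms=0b +947.368ms=3/2b
2) 947.368ms=3/2b +2842.105ms=9/2b
Σ=6b of 6 (95bpm 6/8) — PASS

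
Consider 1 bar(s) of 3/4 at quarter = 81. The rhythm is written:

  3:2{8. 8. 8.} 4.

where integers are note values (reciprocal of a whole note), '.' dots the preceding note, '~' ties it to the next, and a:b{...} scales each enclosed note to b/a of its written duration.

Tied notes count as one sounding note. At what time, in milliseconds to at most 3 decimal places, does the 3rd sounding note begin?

note 3 onset = 1b = 740.741ms

1. 0.0ms @ 0 + 370.37ms (1/2)
2. 370.37ms @ 1/2 + 370.37ms (1/2)
3. 740.741ms @ 1 + 370.37ms (1/2)
4. 1111.111ms @ 3/2 + 1111.111ms (3/2)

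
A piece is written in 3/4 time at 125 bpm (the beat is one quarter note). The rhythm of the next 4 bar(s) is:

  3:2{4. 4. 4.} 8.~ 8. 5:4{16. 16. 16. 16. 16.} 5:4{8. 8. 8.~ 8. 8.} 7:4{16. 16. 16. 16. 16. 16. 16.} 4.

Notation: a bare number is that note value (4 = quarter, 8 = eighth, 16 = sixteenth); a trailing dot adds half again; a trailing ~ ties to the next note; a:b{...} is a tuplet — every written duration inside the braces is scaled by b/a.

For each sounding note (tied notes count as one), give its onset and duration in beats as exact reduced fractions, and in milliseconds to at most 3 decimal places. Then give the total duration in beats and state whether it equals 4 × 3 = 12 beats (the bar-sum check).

1) 0.0ms=0b +480.0ms=1b
2) 480.0ms=1b +480.0ms=1b
3) 960.0ms=2b +480.0ms=1b
4) 1440.0ms=3b +720.0ms=3/2b
5) 2160.0ms=9/2b +144.0ms=3/10b
6) 2304.0ms=24/5b +144.0ms=3/10b
7) 2448.0ms=51/10b +144.0ms=3/10b
8) 2592.0ms=27/5b +144.0ms=3/10b
9) 2736.0ms=57/10b +144.0ms=3/10b
10) 2880.0ms=6b +288.0ms=3/5b
11) 3168.0ms=33/5b +288.0ms=3/5b
12) 3456.0ms=36/5b +576.0ms=6/5b
13) 4032.0ms=42/5b +288.0ms=3/5b
14) 4320.0ms=9b +102.857ms=3/14b
15) 4422.857ms=129/14b +102.857ms=3/14b
16) 4525.714ms=66/7b +102.857ms=3/14b
17) 4628.571ms=135/14b +102.857ms=3/14b
18) 4731.429ms=69/7b +102.857ms=3/14b
19) 4834.286ms=141/14b +102.857ms=3/14b
20) 4937.143ms=72/7b +102.857ms=3/14b
21) 5040.0ms=21/2b +720.0ms=3/2b
Σ=12b of 12 (125bpm 3/4) — PASS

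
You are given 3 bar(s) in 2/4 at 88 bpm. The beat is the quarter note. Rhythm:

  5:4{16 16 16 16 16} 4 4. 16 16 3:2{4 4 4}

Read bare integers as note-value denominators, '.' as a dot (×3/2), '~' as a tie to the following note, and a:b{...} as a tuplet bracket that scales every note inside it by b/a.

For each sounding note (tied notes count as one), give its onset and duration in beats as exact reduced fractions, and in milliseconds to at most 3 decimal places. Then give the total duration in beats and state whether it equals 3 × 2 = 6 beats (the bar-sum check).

1) 0.0ms=0b +136.364ms=1/5b
2) 136.364ms=1/5b +136.364ms=1/5b
3) 272.727ms=2/5b +136.364ms=1/5b
4) 409.091ms=3/5b +136.364ms=1/5b
5) 545.455ms=4/5b +136.364ms=1/5b
6) 681.818ms=1b +681.818ms=1b
7) 1363.636ms=2b +1022.727ms=3/2b
8) 2386.364ms=7/2b +170.455ms=1/4b
9) 2556.818ms=15/4b +170.455ms=1/4b
10) 2727.273ms=4b +454.545ms=2/3b
11) 3181.818ms=14/3b +454.545ms=2/3b
12) 3636.364ms=16/3b +454.545ms=2/3b
Σ=6b of 6 (88bpm 2/4) — PASS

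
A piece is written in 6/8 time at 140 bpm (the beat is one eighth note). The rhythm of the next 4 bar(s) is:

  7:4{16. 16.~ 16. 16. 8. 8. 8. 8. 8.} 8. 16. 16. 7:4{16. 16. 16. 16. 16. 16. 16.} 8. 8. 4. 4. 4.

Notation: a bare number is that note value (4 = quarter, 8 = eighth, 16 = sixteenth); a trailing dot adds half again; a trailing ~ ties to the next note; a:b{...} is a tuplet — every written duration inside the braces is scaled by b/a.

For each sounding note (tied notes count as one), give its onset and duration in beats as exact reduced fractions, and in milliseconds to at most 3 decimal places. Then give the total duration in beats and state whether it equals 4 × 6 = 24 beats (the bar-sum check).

1) 0.0ms=0b +183.673ms=3/7b
2) 183.673ms=3/7b +367.347ms=6/7b
3) 551.02ms=9/7b +183.673ms=3/7b
4) 734.694ms=12/7b +367.347ms=6/7b
5) 1102.041ms=18/7b +367.347ms=6/7b
6) 1469.388ms=24/7b +367.347ms=6/7b
7) 1836.735ms=30/7b +367.347ms=6/7b
8) 2204.082ms=36/7b +367.347ms=6/7b
9) 2571.429ms=6b +642.857ms=3/2b
10) 3214.286ms=15/2b +321.429ms=3/4b
11) 3535.714ms=33/4b +321.429ms=3/4b
12) 3857.143ms=9b +183.673ms=3/7b
13) 4040.816ms=66/7b +183.673ms=3/7b
14) 4224.49ms=69/7b +183.673ms=3/7b
15) 4408.163ms=72/7b +183.673ms=3/7b
16) 4591.837ms=75/7b +183.673ms=3/7b
17) 4775.51ms=78/7b +183.673ms=3/7b
18) 4959.184ms=81/7b +183.673ms=3/7b
19) 5142.857ms=12b +642.857ms=3/2b
20) 5785.714ms=27/2b +642.857ms=3/2b
21) 6428.571ms=15b +1285.714ms=3b
22) 7714.286ms=18b +1285.714ms=3b
23) 9000.0ms=21b +1285.714ms=3b
Σ=24b of 24 (140bpm 6/8) — PASS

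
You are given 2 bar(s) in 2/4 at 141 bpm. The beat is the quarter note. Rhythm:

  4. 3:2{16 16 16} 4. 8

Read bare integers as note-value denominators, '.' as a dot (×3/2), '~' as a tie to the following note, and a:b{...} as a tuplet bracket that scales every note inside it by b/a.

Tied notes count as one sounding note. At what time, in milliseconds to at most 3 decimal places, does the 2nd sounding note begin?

note 2 onset = 3/2b = 638.298ms

1. 0.0ms @ 0 + 638.298ms (3/2)
2. 638.298ms @ 3/2 + 70.922ms (1/6)
3. 709.22ms @ 5/3 + 70.922ms (1/6)
4. 780.142ms @ 11/6 + 70.922ms (1/6)
5. 851.064ms @ 2 + 638.298ms (3/2)
6. 1489.362ms @ 7/2 + 212.766ms (1/2)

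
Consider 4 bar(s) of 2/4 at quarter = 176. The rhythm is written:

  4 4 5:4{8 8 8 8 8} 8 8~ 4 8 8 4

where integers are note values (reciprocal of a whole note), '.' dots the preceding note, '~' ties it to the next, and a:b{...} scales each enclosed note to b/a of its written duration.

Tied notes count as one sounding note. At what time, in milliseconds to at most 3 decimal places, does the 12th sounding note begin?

note 12 onset = 7b = 2386.364ms

1. 0.0ms @ 0 + 340.909ms (1)
2. 340.909ms @ 1 + 340.909ms (1)
3. 681.818ms @ 2 + 136.364ms (2/5)
4. 818.182ms @ 12/5 + 136.364ms (2/5)
5. 954.545ms @ 14/5 + 136.364ms (2/5)
6. 1090.909ms @ 16/5 + 136.364ms (2/5)
7. 1227.273ms @ 18/5 + 136.364ms (2/5)
8. 1363.636ms @ 4 + 170.455ms (1/2)
9. 1534.091ms @ 9/2 + 511.364ms (3/2)
10. 2045.455ms @ 6 + 170.455ms (1/2)
11. 2215.909ms @ 13/2 + 170.455ms (1/2)
12. 2386.364ms @ 7 + 340.909ms (1)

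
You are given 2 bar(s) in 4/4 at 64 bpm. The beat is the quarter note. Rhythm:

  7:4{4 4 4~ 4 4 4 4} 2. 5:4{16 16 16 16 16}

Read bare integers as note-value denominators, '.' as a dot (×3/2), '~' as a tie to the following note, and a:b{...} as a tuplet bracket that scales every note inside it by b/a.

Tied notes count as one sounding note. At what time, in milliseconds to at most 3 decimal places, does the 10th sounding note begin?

1. 0.0ms @ 0 + 535.714ms (4/7)
2. 535.714ms @ 4/7 + 535.714ms (4/7)
3. 1071.429ms @ 8/7 + 1071.429ms (8/7)
4. 2142.857ms @ 16/7 + 535.714ms (4/7)
5. 2678.571ms @ 20/7 + 535.714ms (4/7)
6. 3214.286ms @ 24/7 + 535.714ms (4/7)
7. 3750.0ms @ 4 + 2812.5ms (3)
8. 6562.5ms @ 7 + 187.5ms (1/5)
9. 6750.0ms @ 36/5 + 187.5ms (1/5)
10. 6937.5ms @ 37/5 + 187.5ms (1/5)
11. 7125.0ms @ 38/5 + 187.5ms (1/5)
12. 7312.5ms @ 39/5 + 187.5ms (1/5)

note 10 onset = 37/5b = 6937.5ms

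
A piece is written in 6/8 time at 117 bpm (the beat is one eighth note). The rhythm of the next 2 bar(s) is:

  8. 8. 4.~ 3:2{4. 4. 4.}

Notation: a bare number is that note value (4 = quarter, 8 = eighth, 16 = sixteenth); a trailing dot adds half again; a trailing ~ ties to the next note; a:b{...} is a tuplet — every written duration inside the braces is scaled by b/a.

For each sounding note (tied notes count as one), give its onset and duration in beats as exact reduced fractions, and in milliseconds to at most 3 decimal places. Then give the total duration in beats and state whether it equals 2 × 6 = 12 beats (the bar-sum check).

1) 0.0ms=0b +769.231ms=3/2b
2) 769.231ms=3/2b +769.231ms=3/2b
3) 1538.462ms=3b +2564.103ms=5b
4) 4102.564ms=8b +1025.641ms=2b
5) 5128.205ms=10b +1025.641ms=2b
Σ=12b of 12 (117bpm 6/8) — PASS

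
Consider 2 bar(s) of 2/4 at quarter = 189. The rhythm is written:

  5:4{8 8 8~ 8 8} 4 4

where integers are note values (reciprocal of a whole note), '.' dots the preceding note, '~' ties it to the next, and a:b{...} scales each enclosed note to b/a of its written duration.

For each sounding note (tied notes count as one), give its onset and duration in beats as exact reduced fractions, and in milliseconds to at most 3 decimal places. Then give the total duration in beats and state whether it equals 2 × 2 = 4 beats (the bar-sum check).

1) 0.0ms=0b +126.984ms=2/5b
2) 126.984ms=2/5b +126.984ms=2/5b
3) 253.968ms=4/5b +253.968ms=4/5b
4) 507.937ms=8/5b +126.984ms=2/5b
5) 634.921ms=2b +317.46ms=1b
6) 952.381ms=3b +317.46ms=1b
Σ=4b of 4 (189bpm 2/4) — PASS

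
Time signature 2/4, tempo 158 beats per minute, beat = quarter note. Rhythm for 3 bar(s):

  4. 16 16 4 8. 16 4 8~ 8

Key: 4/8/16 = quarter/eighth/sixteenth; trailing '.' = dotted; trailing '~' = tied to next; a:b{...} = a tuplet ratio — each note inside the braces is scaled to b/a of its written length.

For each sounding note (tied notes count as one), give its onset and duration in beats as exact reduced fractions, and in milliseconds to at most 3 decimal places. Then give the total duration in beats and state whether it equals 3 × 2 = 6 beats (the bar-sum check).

1) 0.0ms=0b +569.62ms=3/2b
2) 569.62ms=3/2b +94.937ms=1/4b
3) 664.557ms=7/4b +94.937ms=1/4b
4) 759.494ms=2b +379.747ms=1b
5) 1139.241ms=3b +284.81ms=3/4b
6) 1424.051ms=15/4b +94.937ms=1/4b
7) 1518.987ms=4b +379.747ms=1b
8) 1898.734ms=5b +379.747ms=1b
Σ=6b of 6 (158bpm 2/4) — PASS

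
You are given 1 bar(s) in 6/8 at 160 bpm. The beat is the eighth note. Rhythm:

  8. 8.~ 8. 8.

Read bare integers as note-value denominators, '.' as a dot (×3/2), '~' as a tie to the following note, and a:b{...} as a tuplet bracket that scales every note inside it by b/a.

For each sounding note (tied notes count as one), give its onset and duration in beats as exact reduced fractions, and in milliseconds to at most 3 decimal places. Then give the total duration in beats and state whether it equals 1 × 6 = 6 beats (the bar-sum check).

1) 0.0ms=0b +562.5ms=3/2b
2) 562.5ms=3/2b +1125.0ms=3b
3) 1687.5ms=9/2b +562.5ms=3/2b
Σ=6b of 6 (160bpm 6/8) — PASS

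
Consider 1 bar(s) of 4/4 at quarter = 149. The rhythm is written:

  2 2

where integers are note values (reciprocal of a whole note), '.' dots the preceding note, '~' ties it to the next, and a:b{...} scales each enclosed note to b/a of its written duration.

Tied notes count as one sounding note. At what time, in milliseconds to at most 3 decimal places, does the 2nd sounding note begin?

1. 0.0ms @ 0 + 805.369ms (2)
2. 805.369ms @ 2 + 805.369ms (2)

note 2 onset = 2b = 805.369ms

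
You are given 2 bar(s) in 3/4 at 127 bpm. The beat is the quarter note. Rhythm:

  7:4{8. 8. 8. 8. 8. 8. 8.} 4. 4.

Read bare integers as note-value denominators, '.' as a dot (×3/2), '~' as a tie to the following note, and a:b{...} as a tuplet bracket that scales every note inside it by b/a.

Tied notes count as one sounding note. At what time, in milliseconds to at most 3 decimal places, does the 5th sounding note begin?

note 5 onset = 12/7b = 809.899ms

1. 0.0ms @ 0 + 202.475ms (3/7)
2. 202.475ms @ 3/7 + 202.475ms (3/7)
3. 404.949ms @ 6/7 + 202.475ms (3/7)
4. 607.424ms @ 9/7 + 202.475ms (3/7)
5. 809.899ms @ 12/7 + 202.475ms (3/7)
6. 1012.373ms @ 15/7 + 202.475ms (3/7)
7. 1214.848ms @ 18/7 + 202.475ms (3/7)
8. 1417.323ms @ 3 + 708.661ms (3/2)
9. 2125.984ms @ 9/2 + 708.661ms (3/2)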